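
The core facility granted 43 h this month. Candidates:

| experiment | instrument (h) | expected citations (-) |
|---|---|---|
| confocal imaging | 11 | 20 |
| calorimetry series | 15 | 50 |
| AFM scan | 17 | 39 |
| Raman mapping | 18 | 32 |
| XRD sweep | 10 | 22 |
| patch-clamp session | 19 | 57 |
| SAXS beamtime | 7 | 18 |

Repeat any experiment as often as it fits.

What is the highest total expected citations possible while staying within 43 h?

Ranking by ratio (expected citations/h): calorimetry series 3.33, patch-clamp session 3.00, SAXS beamtime 2.57, AFM scan 2.29.
A density-first pass picks 2×calorimetry series + SAXS beamtime — 118 at 37 h.
Dropping calorimetry series frees 15 h; slotting in patch-clamp session (19 h) lifts the total to 125 at 41 h.

125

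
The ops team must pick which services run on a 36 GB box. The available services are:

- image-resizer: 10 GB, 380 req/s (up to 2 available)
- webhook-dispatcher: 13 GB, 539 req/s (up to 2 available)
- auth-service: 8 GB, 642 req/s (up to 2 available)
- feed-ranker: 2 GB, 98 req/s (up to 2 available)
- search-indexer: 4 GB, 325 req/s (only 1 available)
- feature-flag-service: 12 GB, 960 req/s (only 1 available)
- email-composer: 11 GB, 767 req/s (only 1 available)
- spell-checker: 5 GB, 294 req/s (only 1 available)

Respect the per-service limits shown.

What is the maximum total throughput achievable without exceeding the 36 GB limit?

Taking 2×auth-service + 2×feed-ranker + search-indexer + feature-flag-service: 36 GB used, 2765 in throughput.
No other feasible combination exceeds 2765.

2765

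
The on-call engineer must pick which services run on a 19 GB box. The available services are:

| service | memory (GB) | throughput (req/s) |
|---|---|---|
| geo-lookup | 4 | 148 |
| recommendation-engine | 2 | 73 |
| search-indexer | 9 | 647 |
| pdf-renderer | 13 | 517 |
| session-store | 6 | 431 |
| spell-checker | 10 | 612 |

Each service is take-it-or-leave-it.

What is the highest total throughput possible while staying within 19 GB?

1259

Ranking by ratio (throughput/GB): search-indexer 71.89, session-store 71.83, spell-checker 61.20, pdf-renderer 39.77.
Greedy by ratio would take geo-lookup + search-indexer + session-store: 19 GB used, total 1226.
Dropping geo-lookup and session-store frees 10 GB; slotting in spell-checker (10 GB) lifts the total to 1259 at 19 GB.
Every other selection either busts 19 GB or fails to beat 1259.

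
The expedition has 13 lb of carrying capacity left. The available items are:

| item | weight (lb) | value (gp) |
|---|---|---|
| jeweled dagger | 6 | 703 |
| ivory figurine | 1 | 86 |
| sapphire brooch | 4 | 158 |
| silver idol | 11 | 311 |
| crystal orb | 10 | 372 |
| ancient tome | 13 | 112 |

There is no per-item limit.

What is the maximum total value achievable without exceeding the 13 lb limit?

Best packing: 2×jeweled dagger + ivory figurine — 13 lb, 1492 total.

1492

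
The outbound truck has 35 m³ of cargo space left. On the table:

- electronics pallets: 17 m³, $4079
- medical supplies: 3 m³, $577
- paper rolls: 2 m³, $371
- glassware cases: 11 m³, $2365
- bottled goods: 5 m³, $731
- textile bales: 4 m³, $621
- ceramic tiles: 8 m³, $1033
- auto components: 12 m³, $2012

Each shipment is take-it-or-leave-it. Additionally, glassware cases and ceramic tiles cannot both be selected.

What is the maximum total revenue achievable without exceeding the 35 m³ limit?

7642

Greedy by ratio would take electronics pallets + medical supplies + paper rolls + glassware cases: 33 m³ used, total 7392.
The 2 m³ tied up in paper rolls is better spent on textile bales — total rises to 7642 (35 m³).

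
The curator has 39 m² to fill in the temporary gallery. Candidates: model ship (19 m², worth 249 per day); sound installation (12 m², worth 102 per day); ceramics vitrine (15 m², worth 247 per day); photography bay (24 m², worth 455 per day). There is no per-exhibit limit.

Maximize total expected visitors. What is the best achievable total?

702

Ceramics vitrine + photography bay uses 39 of the 39 m² and totals 702.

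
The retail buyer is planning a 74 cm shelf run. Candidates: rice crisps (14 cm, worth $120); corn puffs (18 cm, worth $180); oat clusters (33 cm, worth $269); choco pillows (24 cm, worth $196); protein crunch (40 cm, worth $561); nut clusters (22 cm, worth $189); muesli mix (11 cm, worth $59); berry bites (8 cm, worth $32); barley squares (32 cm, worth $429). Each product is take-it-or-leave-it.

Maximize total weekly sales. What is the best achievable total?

990

By weekly sales per cm: protein crunch 14.03, barley squares 13.41, corn puffs 10.00 lead.
Protein crunch + barley squares uses 72 of the 74 cm and totals 990.
Nothing else within 74 cm beats 990.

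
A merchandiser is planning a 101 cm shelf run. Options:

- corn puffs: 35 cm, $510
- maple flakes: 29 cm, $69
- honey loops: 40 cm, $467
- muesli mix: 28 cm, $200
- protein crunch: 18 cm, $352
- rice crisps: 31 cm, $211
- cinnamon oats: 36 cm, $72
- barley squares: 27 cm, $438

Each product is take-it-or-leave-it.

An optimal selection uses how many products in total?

The maximum weekly sales within 101 cm is 1329.
One optimal bundle: corn puffs + honey loops + protein crunch (93 cm).
Any selection reaching 1329 contains exactly 3 products.

3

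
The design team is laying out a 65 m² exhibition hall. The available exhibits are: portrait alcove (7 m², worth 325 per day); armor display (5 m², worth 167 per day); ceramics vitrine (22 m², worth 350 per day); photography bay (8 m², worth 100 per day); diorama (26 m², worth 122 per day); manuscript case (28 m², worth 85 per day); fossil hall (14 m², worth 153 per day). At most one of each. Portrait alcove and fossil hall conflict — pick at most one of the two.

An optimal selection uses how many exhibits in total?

Optimal total is 964.
portrait alcove + armor display + ceramics vitrine + diorama hits 964 at 60 m².
All optima have 4 exhibits.

4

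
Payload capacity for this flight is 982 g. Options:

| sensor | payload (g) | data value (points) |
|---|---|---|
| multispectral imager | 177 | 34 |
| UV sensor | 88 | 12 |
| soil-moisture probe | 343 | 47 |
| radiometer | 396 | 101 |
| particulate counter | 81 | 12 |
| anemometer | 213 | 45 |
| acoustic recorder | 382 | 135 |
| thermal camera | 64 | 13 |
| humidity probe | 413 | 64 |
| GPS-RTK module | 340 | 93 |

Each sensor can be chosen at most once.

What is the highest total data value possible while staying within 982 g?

275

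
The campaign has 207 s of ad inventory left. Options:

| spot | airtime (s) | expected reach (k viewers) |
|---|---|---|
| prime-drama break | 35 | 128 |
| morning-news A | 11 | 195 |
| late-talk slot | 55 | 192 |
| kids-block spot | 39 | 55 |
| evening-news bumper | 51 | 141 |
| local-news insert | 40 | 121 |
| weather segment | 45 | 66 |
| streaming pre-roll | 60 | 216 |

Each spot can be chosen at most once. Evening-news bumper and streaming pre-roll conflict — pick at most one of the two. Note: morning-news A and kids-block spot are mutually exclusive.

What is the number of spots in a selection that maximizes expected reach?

Optimal total is 852.
For example prime-drama break + morning-news A + late-talk slot + local-news insert + streaming pre-roll achieves it, using 201 s.
Any selection reaching 852 contains exactly 5 spots.

5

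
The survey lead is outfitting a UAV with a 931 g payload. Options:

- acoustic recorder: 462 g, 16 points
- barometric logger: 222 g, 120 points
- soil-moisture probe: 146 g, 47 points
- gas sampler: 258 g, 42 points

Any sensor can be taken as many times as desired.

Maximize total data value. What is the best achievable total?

480

Taking 4×barometric logger: 888 g used, 480 in data value.
Every other selection either busts 931 g or fails to beat 480.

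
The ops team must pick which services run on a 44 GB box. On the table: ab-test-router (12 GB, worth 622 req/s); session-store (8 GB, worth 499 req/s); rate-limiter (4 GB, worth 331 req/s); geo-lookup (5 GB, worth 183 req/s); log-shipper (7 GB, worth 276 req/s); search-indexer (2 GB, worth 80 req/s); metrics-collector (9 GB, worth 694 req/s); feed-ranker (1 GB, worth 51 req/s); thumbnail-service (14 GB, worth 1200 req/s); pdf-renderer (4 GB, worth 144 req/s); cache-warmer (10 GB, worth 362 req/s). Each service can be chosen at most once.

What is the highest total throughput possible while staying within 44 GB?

3080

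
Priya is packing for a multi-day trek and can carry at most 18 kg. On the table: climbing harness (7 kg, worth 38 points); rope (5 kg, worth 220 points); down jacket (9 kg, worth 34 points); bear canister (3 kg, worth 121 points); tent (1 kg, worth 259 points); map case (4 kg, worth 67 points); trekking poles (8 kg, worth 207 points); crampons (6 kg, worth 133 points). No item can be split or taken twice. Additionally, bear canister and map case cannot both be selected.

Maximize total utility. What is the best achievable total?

807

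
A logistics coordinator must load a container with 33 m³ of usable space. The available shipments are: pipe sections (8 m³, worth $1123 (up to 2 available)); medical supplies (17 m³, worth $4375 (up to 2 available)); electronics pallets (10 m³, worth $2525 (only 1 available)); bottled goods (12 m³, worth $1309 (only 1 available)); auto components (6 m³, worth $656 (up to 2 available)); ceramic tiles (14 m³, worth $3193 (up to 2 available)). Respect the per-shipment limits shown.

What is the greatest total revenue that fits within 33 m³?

7568

Ranking by ratio (revenue/m³): medical supplies 257.35, electronics pallets 252.50, ceramic tiles 228.07, pipe sections 140.38.
A density-first pass picks medical supplies + electronics pallets + auto components — 7556 at 33 m³.
The 16 m³ tied up in electronics pallets and auto components is better spent on ceramic tiles — total rises to 7568 (31 m³).
The spare 2 m³ is too small for any remaining shipment, and no exchange beats 7568.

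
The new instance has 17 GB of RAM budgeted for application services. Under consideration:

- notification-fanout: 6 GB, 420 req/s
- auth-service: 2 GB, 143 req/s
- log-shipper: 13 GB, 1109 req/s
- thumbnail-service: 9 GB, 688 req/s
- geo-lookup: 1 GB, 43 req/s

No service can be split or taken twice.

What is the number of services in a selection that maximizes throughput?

The maximum throughput within 17 GB is 1295.
For example auth-service + log-shipper + geo-lookup achieves it, using 16 GB.
Any selection reaching 1295 contains exactly 3 services.

3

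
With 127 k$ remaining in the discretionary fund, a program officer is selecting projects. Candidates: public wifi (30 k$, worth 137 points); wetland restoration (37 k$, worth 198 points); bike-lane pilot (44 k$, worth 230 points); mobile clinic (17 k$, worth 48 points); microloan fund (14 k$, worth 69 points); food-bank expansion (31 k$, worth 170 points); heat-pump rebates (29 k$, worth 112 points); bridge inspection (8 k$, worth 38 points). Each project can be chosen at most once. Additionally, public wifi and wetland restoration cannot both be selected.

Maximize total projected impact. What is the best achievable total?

The ratio ordering already packs tightly: wetland restoration + bike-lane pilot + microloan fund + food-bank expansion, 126 k$, 667.

667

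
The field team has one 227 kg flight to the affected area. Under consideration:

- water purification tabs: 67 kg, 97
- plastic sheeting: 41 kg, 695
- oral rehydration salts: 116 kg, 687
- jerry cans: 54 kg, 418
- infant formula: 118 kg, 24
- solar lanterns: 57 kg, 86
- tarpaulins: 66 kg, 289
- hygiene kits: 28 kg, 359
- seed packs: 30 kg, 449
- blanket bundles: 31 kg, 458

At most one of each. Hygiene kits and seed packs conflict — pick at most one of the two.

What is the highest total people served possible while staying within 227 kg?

2309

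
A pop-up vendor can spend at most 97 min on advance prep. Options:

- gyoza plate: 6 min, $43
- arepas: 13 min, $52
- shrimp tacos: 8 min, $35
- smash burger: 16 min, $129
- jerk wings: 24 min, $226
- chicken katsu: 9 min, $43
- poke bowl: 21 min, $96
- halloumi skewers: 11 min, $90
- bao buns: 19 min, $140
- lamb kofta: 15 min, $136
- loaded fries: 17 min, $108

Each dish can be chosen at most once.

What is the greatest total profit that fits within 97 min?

782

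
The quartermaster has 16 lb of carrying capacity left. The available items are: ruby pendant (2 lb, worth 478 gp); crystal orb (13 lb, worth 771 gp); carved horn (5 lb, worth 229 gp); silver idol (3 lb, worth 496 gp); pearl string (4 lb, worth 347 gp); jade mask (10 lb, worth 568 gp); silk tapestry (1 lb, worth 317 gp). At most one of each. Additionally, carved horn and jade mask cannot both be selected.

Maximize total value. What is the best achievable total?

The ratio ordering already packs tightly: ruby pendant + carved horn + silver idol + pearl string + silk tapestry, 15 lb, 1867.
Every other selection either busts 16 lb or breaks a pairing rule or fails to beat 1867.

1867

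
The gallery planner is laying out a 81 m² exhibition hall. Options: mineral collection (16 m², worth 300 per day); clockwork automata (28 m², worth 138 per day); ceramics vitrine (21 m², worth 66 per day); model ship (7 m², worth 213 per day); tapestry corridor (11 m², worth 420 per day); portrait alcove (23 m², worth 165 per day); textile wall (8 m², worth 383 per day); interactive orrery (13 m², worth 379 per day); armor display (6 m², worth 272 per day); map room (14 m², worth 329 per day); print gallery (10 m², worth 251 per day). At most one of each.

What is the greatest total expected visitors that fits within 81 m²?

2334

The ratio heuristic lands on model ship + tapestry corridor + textile wall + interactive orrery + armor display + map room + print gallery (2247) but leaves 12 m² idle.
The 7 m² tied up in model ship is better spent on mineral collection — total rises to 2334 (78 m²).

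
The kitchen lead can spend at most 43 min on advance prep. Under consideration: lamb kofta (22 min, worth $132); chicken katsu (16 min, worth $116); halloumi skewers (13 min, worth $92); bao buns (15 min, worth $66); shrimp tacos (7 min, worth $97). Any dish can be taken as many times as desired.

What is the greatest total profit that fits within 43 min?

Density check — shrimp tacos 13.86, chicken katsu 7.25, halloumi skewers 7.08 are the best per min.
6×shrimp tacos uses 42 of the 43 min and totals 582.

582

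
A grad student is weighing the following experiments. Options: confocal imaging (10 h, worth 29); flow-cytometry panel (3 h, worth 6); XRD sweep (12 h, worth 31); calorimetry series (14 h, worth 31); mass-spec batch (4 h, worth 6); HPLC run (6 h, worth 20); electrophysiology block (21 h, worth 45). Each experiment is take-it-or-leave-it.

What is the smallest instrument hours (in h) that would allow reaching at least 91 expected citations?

35

Minimise h subject to total expected citations ≥ 91.
confocal imaging + flow-cytometry panel + XRD sweep + mass-spec batch + HPLC run reaches 92 using 35 h.
No combination under 35 h hits 91.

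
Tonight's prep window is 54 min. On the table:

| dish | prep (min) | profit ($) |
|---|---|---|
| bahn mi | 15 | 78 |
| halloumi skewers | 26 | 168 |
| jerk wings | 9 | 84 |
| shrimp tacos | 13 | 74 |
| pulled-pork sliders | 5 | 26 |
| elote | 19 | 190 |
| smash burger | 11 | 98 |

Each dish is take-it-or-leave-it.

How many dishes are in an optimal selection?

4

Best achievable profit is 450.
bahn mi + jerk wings + elote + smash burger hits 450 at 54 min.
Any selection reaching 450 contains exactly 4 dishes.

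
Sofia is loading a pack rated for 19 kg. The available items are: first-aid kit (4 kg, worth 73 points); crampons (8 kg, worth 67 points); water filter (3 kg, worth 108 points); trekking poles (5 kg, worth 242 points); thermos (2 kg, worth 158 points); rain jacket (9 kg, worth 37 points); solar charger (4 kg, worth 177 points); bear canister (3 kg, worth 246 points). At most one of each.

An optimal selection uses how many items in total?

5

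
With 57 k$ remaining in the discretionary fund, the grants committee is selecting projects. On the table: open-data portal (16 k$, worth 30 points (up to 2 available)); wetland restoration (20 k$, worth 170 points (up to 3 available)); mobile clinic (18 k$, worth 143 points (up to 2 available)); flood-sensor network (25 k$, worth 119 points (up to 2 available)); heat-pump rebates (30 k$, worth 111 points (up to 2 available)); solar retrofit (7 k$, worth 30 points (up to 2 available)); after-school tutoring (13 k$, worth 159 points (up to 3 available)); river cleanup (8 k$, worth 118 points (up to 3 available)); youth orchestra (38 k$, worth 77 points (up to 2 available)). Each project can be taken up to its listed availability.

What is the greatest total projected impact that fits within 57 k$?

713

Ranking by ratio (projected impact/k$): river cleanup 14.75, after-school tutoring 12.23, wetland restoration 8.50.
Greedy by ratio would take solar retrofit + 2×after-school tutoring + 3×river cleanup: 57 k$ used, total 702.
The 15 k$ tied up in solar retrofit and river cleanup is better spent on after-school tutoring — total rises to 713 (55 k$).
The spare 2 k$ is too small for any remaining project, and no exchange beats 713.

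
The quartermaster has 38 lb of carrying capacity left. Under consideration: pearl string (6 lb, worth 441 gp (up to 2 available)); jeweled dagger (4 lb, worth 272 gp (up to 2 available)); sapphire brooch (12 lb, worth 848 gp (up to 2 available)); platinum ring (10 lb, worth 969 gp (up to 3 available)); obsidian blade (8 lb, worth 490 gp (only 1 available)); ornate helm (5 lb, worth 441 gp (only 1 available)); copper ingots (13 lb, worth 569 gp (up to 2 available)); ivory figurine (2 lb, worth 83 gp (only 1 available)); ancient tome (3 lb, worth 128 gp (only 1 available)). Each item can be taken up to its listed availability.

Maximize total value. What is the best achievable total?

3476

Ranking by ratio (value/lb): platinum ring 96.90, ornate helm 88.20, pearl string 73.50.
Taking 3×platinum ring + ornate helm + ancient tome: 38 lb used, 3476 in value.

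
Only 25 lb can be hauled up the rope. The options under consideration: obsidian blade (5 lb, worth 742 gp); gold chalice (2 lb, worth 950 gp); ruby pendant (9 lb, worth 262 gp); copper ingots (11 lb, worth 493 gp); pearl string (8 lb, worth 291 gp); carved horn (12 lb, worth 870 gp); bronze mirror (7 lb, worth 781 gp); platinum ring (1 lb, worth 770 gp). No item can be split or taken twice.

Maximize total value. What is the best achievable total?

3534

Ranking by ratio (value/lb): platinum ring 770.00, gold chalice 475.00, obsidian blade 148.40.
The ratio ordering already packs tightly: obsidian blade + gold chalice + pearl string + bronze mirror + platinum ring, 23 lb, 3534.
Nothing else within 25 lb beats 3534.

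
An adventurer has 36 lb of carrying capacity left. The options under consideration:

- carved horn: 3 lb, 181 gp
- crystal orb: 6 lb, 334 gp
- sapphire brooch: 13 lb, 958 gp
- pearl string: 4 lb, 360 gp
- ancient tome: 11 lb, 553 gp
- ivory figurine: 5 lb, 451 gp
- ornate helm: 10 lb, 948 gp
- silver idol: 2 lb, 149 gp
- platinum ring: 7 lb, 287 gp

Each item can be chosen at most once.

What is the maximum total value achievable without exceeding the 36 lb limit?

Filling by ratio: sapphire brooch + pearl string + ivory figurine + ornate helm + silver idol for 2866, with 2 lb left unused.
Replace silver idol with carved horn: the trade gains 32 net, giving 2898 at 35 lb.
Every other selection either busts 36 lb or fails to beat 2898.

2898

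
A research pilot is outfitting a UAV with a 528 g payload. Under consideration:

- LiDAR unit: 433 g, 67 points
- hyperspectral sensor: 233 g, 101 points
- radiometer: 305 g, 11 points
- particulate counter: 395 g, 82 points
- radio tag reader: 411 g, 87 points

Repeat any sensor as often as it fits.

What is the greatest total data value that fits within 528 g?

202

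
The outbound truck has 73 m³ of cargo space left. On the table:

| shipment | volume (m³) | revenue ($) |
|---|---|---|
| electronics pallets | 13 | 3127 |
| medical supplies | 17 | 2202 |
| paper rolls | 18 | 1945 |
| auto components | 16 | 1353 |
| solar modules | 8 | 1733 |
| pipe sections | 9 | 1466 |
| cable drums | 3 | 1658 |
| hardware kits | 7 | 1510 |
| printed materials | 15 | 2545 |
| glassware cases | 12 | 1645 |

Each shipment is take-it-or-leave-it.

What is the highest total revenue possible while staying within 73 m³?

Taking the top-ratio shipments first gives electronics pallets + solar modules + pipe sections + cable drums + hardware kits + printed materials + glassware cases for 13684 (67 m³).
The 12 m³ tied up in glassware cases is better spent on medical supplies — total rises to 14241 (72 m³).
Every other selection either busts 73 m³ or fails to beat 14241.

14241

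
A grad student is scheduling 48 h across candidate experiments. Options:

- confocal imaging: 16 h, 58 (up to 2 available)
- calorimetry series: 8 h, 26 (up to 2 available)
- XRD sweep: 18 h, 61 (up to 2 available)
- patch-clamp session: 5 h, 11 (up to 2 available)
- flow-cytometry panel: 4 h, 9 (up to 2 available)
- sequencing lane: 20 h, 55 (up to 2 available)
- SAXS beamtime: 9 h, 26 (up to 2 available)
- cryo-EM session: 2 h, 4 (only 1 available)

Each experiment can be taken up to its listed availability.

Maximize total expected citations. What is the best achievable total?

168

Taking 2×confocal imaging + 2×calorimetry series: 48 h used, 168 in expected citations.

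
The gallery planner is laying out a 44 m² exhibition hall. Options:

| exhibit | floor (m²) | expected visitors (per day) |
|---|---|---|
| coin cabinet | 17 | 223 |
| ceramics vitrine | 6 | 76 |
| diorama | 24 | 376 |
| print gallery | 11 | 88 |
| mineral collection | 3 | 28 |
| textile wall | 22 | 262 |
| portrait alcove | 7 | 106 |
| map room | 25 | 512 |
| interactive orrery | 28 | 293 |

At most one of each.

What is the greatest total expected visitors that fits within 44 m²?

735

Greedy by ratio would take ceramics vitrine + mineral collection + portrait alcove + map room: 41 m² used, total 722.
Dropping ceramics vitrine and mineral collection and portrait alcove frees 16 m²; slotting in coin cabinet (17 m²) lifts the total to 735 at 42 m².
The closest alternative, ceramics vitrine + mineral collection + portrait alcove + map room, reaches only 722.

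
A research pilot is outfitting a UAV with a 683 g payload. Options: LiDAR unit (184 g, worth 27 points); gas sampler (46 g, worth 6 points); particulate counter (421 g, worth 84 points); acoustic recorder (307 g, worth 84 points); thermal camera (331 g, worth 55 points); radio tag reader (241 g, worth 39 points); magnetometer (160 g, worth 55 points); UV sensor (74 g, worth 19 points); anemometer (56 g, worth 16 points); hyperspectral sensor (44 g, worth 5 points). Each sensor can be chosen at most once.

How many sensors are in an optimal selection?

Best achievable data value is 180.
One optimal bundle: gas sampler + acoustic recorder + magnetometer + UV sensor + anemometer (643 g).
Every optimal selection uses 5 sensors.

5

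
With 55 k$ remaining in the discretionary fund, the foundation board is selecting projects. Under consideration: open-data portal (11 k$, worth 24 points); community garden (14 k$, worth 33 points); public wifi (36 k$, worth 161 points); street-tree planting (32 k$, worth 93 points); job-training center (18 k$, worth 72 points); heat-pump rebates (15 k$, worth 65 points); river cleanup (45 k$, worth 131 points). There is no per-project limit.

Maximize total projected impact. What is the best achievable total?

Ranking by ratio (projected impact/k$): public wifi 4.47, heat-pump rebates 4.33, job-training center 4.00.
Greedy by ratio would take public wifi + heat-pump rebates: 51 k$ used, total 226.
Replace heat-pump rebates with job-training center: the trade gains 7 net, giving 233 at 54 k$.

233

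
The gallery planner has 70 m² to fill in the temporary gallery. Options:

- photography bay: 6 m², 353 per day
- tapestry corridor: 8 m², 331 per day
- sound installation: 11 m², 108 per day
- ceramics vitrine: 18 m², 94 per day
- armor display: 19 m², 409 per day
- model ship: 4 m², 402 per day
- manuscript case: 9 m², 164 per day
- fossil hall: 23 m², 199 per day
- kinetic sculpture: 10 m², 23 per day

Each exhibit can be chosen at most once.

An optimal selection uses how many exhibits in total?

6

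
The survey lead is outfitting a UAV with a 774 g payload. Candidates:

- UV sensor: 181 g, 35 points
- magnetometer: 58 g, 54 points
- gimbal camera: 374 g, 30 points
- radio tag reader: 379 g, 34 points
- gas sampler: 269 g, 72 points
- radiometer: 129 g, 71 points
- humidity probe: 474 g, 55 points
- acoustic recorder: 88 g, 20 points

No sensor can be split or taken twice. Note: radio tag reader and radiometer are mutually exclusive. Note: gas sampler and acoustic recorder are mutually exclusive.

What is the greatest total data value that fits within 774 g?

232

UV sensor + magnetometer + gas sampler + radiometer uses 637 of the 774 g and totals 232.
Nothing else feasible within 774 g beats 232.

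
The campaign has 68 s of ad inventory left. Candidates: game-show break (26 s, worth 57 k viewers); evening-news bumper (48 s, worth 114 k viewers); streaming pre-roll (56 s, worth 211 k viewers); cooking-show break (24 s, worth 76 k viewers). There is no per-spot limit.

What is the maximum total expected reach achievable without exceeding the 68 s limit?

211

Streaming pre-roll uses 56 of the 68 s and totals 211.
The spare 12 s is too small for any remaining spot, and no exchange beats 211.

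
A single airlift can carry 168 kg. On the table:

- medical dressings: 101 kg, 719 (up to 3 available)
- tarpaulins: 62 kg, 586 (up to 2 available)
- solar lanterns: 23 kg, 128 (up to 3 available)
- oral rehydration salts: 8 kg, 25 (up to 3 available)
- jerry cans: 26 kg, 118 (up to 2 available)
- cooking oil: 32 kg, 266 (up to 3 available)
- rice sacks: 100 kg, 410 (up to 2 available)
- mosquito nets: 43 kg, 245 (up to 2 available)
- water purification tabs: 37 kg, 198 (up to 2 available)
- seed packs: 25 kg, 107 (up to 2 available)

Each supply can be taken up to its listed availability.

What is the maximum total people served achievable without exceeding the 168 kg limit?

1463

Density check — tarpaulins 9.45, cooking oil 8.31, medical dressings 7.12, mosquito nets 5.70 are the best per kg.
Taking 2×tarpaulins + oral rehydration salts + cooking oil: 164 kg used, 1463 in people served.
That's the maximum — no swap from here does better than 1463.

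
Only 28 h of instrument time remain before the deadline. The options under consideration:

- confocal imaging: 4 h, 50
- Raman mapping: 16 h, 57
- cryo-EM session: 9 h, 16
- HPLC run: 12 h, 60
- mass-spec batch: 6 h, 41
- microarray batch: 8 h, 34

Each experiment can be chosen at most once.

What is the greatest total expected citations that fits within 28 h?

151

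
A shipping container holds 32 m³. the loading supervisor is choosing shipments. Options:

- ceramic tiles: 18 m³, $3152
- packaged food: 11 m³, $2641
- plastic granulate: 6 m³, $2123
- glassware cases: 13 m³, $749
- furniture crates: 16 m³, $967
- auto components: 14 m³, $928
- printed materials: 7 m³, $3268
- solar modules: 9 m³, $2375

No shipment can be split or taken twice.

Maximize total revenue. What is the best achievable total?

8543

Density check — printed materials 466.86, plastic granulate 353.83, solar modules 263.89 are the best per m³.
Greedy by ratio would take plastic granulate + printed materials + solar modules: 22 m³ used, total 7766.
The 9 m³ tied up in solar modules is better spent on ceramic tiles — total rises to 8543 (31 m³).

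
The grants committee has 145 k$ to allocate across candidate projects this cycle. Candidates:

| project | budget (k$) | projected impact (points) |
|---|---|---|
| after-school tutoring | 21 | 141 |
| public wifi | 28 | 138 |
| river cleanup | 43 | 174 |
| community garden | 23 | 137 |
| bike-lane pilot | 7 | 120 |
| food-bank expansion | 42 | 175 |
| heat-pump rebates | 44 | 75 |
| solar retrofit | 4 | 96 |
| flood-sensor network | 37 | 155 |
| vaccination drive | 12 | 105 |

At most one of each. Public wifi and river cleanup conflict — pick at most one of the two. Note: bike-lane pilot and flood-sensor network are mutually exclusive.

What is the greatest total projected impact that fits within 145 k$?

912

Best packing: after-school tutoring + public wifi + community garden + bike-lane pilot + food-bank expansion + solar retrofit + vaccination drive — 137 k$, 912 total.
Next best is after-school tutoring + river cleanup + community garden + bike-lane pilot + food-bank expansion + solar retrofit at 843 (140 k$) — short by 69.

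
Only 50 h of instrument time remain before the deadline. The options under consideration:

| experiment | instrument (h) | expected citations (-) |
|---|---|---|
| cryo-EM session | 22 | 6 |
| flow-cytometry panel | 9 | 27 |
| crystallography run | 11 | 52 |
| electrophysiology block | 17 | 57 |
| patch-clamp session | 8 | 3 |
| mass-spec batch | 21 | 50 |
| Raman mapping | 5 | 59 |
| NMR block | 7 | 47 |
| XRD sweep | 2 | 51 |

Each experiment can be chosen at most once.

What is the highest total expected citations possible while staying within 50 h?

269

Density check — XRD sweep 25.50, Raman mapping 11.80, NMR block 6.71, crystallography run 4.73 are the best per h.
The ratio ordering already packs tightly: crystallography run + electrophysiology block + patch-clamp session + Raman mapping + NMR block + XRD sweep, 50 h, 269.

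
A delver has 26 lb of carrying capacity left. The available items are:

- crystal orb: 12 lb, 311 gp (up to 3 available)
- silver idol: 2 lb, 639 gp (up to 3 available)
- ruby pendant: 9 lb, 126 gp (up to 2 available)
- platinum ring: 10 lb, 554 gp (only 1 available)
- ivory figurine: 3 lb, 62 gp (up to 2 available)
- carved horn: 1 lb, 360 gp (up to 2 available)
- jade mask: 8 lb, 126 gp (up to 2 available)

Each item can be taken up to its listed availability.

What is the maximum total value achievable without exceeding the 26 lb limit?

3317

Greedy by ratio would take 3×silver idol + platinum ring + 2×ivory figurine + 2×carved horn: 24 lb used, total 3315.
Dropping 2×ivory figurine frees 6 lb; slotting in jade mask (8 lb) lifts the total to 3317 at 26 lb.
Nothing else within 26 lb beats 3317.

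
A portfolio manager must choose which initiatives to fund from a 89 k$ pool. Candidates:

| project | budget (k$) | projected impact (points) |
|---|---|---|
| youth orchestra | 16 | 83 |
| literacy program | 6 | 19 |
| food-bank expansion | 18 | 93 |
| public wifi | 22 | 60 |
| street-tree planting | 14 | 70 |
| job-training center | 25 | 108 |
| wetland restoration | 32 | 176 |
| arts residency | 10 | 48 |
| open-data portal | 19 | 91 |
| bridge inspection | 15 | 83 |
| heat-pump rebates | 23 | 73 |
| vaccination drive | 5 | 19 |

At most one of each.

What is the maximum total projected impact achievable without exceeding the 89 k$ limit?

A density-first pass picks youth orchestra + food-bank expansion + wetland restoration + bridge inspection + vaccination drive — 454 at 86 k$.
Dropping youth orchestra and vaccination drive frees 21 k$; slotting in street-tree planting + arts residency (24 k$) lifts the total to 470 at 89 k$.

470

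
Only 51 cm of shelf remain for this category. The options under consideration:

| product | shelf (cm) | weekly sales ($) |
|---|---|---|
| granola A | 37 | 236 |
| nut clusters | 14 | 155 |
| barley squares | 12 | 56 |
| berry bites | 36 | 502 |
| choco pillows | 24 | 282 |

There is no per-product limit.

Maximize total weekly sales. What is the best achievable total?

657

Taking nut clusters + berry bites: 50 cm used, 657 in weekly sales.
Every other selection either busts 51 cm or fails to beat 657.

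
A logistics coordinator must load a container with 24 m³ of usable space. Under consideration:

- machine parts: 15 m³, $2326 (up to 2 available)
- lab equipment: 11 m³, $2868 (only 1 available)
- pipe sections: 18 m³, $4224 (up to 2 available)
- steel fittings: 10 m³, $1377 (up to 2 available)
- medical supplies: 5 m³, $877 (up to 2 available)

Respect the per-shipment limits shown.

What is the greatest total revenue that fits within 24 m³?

5101

A density-first pass picks lab equipment + 2×medical supplies — 4622 at 21 m³.
The 16 m³ tied up in lab equipment and medical supplies is better spent on pipe sections — total rises to 5101 (23 m³).
That's the maximum — no swap from here does better than 5101.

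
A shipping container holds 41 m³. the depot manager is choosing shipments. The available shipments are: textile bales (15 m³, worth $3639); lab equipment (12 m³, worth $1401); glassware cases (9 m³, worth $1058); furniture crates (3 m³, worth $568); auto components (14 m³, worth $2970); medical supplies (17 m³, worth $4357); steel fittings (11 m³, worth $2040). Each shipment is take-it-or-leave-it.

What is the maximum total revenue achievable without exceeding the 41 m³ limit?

Taking the top-ratio shipments first gives textile bales + furniture crates + medical supplies for 8564 (35 m³).
The 3 m³ tied up in furniture crates is better spent on glassware cases — total rises to 9054 (41 m³).
That's the maximum — no swap from here does better than 9054.

9054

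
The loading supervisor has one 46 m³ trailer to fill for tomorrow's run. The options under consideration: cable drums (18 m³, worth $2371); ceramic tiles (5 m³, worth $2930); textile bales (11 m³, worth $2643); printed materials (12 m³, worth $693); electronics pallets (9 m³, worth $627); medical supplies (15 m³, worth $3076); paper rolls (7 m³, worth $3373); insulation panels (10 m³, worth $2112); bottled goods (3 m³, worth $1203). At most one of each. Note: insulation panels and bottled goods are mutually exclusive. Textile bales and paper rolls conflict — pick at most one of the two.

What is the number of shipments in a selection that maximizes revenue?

Best achievable revenue is 12118.
ceramic tiles + electronics pallets + medical supplies + paper rolls + insulation panels hits 12118 at 46 m³.
Every optimal selection uses 5 shipments.

5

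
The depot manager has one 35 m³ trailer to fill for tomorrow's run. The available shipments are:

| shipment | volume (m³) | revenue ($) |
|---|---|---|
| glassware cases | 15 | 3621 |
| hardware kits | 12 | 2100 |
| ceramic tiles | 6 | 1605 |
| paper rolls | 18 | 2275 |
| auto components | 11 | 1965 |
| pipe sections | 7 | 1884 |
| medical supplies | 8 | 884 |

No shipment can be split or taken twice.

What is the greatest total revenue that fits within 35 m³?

7605

Filling by ratio: glassware cases + ceramic tiles + pipe sections for 7110, with 7 m³ left unused.
The 6 m³ tied up in ceramic tiles is better spent on hardware kits — total rises to 7605 (34 m³).
Every other selection either busts 35 m³ or fails to beat 7605.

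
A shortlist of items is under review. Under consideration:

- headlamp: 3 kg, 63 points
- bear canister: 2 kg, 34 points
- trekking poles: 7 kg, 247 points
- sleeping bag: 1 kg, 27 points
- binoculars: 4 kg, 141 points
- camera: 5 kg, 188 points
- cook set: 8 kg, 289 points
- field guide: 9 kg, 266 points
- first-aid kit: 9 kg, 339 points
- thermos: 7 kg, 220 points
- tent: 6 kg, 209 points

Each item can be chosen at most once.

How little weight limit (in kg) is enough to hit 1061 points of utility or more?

29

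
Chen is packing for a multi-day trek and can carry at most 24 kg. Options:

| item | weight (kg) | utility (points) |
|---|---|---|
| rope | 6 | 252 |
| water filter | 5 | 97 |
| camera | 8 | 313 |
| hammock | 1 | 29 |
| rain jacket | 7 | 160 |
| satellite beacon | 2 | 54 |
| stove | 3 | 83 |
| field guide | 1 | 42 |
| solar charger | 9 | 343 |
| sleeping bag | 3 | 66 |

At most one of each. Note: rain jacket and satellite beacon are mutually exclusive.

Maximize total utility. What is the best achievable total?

Best packing: rope + camera + field guide + solar charger — 24 kg, 950 total.
The closest alternative, rope + camera + hammock + solar charger, reaches only 937.

950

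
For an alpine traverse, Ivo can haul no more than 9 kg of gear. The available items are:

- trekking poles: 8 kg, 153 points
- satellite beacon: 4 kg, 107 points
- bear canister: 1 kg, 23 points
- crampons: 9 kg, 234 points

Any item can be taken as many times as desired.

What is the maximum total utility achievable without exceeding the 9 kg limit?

237

The ratio ordering already packs tightly: 2×satellite beacon + bear canister, 9 kg, 237.
That's the maximum — no swap from here does better than 237.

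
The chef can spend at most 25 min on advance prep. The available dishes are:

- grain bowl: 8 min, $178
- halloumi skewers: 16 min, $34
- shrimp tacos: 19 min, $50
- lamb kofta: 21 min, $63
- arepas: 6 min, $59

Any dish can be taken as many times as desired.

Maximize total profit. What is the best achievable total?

534

The ratio ordering already packs tightly: 3×grain bowl, 24 min, 534.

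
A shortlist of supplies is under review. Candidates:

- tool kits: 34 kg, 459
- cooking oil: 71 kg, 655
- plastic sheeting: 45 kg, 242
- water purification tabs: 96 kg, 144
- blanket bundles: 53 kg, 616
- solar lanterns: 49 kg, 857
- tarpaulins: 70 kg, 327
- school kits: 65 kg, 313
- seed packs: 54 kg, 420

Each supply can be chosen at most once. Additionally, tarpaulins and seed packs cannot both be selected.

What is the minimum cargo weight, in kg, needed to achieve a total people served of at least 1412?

Need the lightest bundle worth ≥ 1412.
Taking blanket bundles + solar lanterns gives 1473 (≥ 1412) for 102 kg.
Any bundle with less than 102 kg falls short of 1412.

102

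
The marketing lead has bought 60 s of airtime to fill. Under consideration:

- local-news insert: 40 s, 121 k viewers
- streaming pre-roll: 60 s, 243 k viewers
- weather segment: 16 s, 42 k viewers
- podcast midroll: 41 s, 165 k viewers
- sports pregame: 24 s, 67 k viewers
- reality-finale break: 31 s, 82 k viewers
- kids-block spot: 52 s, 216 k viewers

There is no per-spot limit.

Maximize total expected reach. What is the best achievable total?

243

The ratio heuristic lands on kids-block spot (216) but leaves 8 s idle.
Dropping kids-block spot frees 52 s; slotting in streaming pre-roll (60 s) lifts the total to 243 at 60 s.
Nothing else within 60 s beats 243.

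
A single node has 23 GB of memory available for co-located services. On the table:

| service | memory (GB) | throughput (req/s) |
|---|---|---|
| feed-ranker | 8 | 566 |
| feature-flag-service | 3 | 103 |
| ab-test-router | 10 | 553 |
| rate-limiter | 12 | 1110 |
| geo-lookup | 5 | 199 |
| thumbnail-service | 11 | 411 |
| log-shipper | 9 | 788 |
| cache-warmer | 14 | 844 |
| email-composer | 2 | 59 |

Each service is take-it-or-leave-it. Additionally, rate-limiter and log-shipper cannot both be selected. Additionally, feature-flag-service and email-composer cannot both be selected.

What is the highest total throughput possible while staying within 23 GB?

1779

Taking feed-ranker + feature-flag-service + rate-limiter: 23 GB used, 1779 in throughput.
An exhaustive check of the 512 subsets confirms 1779.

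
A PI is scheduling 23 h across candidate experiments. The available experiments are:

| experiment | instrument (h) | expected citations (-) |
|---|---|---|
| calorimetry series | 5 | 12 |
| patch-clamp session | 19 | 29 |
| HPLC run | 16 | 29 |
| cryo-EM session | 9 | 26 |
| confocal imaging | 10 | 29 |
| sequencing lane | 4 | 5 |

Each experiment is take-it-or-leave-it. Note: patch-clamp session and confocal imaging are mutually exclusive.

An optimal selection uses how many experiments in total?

The maximum expected citations within 23 h is 60.
cryo-EM session + confocal imaging + sequencing lane hits 60 at 23 h.
Any selection reaching 60 contains exactly 3 experiments.

3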